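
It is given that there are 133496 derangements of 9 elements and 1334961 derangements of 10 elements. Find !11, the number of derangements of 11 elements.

14684570

!11 = (11-1)·(!10 + !9) = 10·(1334961 + 133496) = 10·1468457 = 14684570.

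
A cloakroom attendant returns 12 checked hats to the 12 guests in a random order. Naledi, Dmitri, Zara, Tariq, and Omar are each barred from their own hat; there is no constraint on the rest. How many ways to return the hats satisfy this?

Let A_j be the event that the j-th constrained one is fixed. By inclusion-exclusion over the 5 events:
Σ_{j=0}^{5} (-1)^j C(5,j)(12-j)!
= C(5,0)·12! - C(5,1)·11! + C(5,2)·10! - C(5,3)·9! + C(5,4)·8! - C(5,5)·7!
= 479001600 - 199584000 + 36288000 - 3628800 + 201600 - 5040
= 312273360

312273360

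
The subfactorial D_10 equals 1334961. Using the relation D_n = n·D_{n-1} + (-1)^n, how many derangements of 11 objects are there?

14684570

D_11 = 11·1334961 - 1 = 14684570.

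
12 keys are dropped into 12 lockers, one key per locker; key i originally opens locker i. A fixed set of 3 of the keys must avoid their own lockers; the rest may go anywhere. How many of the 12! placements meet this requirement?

369774720

Let A_j be the event that the j-th constrained one is fixed. By inclusion-exclusion over the 3 events:
Σ_{j=0}^{3} (-1)^j C(3,j)(12-j)!
= C(3,0)·12! - C(3,1)·11! + C(3,2)·10! - C(3,3)·9!
= 479001600 - 119750400 + 10886400 - 362880
= 369774720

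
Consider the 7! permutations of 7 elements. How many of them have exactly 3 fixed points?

315

Pick the 3 fixed positions: C(7,3) = 35 ways.
The remaining 4 must be deranged: !4 = 9.
Total: 35 × 9 = 315.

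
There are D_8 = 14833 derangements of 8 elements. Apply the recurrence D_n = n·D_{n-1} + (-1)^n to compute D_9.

133496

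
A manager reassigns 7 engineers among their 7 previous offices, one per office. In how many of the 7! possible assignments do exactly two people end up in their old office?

924

Pick the 2 fixed positions: C(7,2) = 21 ways.
The other 5 form a derangement: !5 = 44.
Total: 21 × 44 = 924.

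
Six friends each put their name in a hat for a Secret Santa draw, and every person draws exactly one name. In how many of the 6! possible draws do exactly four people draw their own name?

15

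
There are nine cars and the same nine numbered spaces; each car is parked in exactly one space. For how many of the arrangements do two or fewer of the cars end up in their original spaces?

333737

# with exactly i fixed is C(9,i)·!(9-i); sum over i=0..2:
  i=0: C(9,0)·!9 = 1·133496 = 133496
  i=1: C(9,1)·!8 = 9·14833 = 133497
  i=2: C(9,2)·!7 = 36·1854 = 66744
Total = 333737.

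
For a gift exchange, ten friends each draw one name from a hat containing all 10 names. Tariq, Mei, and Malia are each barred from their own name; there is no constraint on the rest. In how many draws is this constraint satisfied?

2656080

Let A_j be the event that the j-th constrained one is fixed. By inclusion-exclusion over the 3 events:
Σ_{j=0}^{3} (-1)^j C(3,j)(10-j)!
= C(3,0)·10! - C(3,1)·9! + C(3,2)·8! - C(3,3)·7!
= 3628800 - 1088640 + 120960 - 5040
= 2656080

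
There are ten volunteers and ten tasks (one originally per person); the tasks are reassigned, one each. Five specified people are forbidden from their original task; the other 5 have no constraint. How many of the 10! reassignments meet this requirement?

Let A_j be the event that the j-th constrained one is fixed. By inclusion-exclusion over the 5 events:
Σ_{j=0}^{5} (-1)^j C(5,j)(10-j)!
= C(5,0)·10! - C(5,1)·9! + C(5,2)·8! - C(5,3)·7! + C(5,4)·6! - C(5,5)·5!
= 3628800 - 1814400 + 403200 - 50400 + 3600 - 120
= 2170680

2170680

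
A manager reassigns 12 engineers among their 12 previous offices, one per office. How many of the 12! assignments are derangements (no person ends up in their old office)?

176214841

!12 is the nearest integer to 12!/e.
12! = 479001600, and 479001600/e ≈ 176214840.93, so !12 = 176214841.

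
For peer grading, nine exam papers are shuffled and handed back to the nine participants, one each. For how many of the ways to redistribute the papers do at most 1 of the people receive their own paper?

266993

# with exactly i fixed is C(9,i)·!(9-i); sum over i=0..1:
  i=0: C(9,0)·!9 = 1·133496 = 133496
  i=1: C(9,1)·!8 = 9·14833 = 133497
Total = 266993.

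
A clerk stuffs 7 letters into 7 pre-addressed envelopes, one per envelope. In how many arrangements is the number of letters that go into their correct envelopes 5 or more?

# with exactly i fixed is C(7,i)·!(7-i); sum over i=5..7:
  i=5: C(7,5)·!2 = 21·1 = 21
  i=6: C(7,6)·!1 = 7·0 = 0
  i=7: C(7,7)·!0 = 1·1 = 1
Total = 22.

22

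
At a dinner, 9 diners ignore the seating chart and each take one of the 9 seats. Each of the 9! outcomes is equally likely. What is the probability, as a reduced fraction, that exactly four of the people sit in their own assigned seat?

11/720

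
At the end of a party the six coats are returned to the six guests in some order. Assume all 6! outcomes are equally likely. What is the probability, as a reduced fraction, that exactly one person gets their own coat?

11/30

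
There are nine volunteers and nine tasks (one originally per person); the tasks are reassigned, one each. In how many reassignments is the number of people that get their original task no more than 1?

266993

Sum C(9,i)·!(9-i) for i = 0..1:
  i=0: C(9,0)·!9 = 1·133496 = 133496
  i=1: C(9,1)·!8 = 9·14833 = 133497
Total = 266993.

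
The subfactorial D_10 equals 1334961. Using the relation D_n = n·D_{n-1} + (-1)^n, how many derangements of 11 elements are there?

14684570

D_11 = 11·1334961 - 1 = 14684570.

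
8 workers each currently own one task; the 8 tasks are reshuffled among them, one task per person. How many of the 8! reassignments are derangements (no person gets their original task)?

14833

!8 is the nearest integer to 8!/e.
8! = 40320, and 40320/e ≈ 14832.90, so !8 = 14833.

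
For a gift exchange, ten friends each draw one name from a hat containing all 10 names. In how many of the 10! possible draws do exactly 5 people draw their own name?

Choose which 5 of the 10 are fixed: C(10,5) = 252.
The remaining 5 must be deranged: !5 = 44.
Total: 252 × 44 = 11088.

11088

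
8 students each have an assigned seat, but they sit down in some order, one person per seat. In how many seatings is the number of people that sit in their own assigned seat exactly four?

Pick the 4 fixed positions: C(8,4) = 70 ways.
The other 4 form a derangement: !4 = 9.
Total: 70 × 9 = 630.

630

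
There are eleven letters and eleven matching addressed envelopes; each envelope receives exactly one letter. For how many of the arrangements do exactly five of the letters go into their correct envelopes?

122430

Choose which 5 of the 11 are fixed: C(11,5) = 462.
The other 6 form a derangement: !6 = 265.
Total: 462 × 265 = 122430.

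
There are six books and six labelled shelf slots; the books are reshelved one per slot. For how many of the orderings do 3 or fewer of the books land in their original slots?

Sum C(6,i)·!(6-i) for i = 0..3:
  i=0: C(6,0)·!6 = 1·265 = 265
  i=1: C(6,1)·!5 = 6·44 = 264
  i=2: C(6,2)·!4 = 15·9 = 135
  i=3: C(6,3)·!3 = 20·2 = 40
Total = 704.

704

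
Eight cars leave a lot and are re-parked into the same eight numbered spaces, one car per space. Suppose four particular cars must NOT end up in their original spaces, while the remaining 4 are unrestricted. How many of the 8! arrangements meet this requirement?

24024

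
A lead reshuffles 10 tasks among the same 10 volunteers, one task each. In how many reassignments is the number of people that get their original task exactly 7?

240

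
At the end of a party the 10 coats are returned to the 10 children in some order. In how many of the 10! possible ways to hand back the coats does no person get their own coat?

Recurrence: !10 = 10·!9 + (-1)^10.
!10 = 10·133496 + 1 = 1334961

1334961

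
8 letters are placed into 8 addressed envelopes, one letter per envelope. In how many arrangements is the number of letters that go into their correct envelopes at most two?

# with exactly i fixed is C(8,i)·!(8-i); sum over i=0..2:
  i=0: C(8,0)·!8 = 1·14833 = 14833
  i=1: C(8,1)·!7 = 8·1854 = 14832
  i=2: C(8,2)·!6 = 28·265 = 7420
Total = 37085.

37085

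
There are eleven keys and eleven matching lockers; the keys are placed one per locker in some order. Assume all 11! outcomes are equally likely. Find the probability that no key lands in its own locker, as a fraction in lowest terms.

Favorable outcomes: !11 = 14684570.
Total outcomes: 11! = 39916800.
Probability = 14684570/39916800 = 1468457/3991680.

1468457/3991680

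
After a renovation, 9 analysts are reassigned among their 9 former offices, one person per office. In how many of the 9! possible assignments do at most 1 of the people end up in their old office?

266993

Sum C(9,i)·!(9-i) for i = 0..1:
  i=0: C(9,0)·!9 = 1·133496 = 133496
  i=1: C(9,1)·!8 = 9·14833 = 133497
Total = 266993.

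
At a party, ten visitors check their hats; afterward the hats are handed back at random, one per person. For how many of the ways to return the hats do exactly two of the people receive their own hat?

667485

Choose which 2 of the 10 are fixed: C(10,2) = 45.
The remaining 8 must be deranged: !8 = 14833.
Total: 45 × 14833 = 667485.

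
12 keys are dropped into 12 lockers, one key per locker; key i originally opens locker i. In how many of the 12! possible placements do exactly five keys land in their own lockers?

Choose which 5 of the 12 are fixed: C(12,5) = 792.
The remaining 7 must be deranged: !7 = 1854.
Total: 792 × 1854 = 1468368.

1468368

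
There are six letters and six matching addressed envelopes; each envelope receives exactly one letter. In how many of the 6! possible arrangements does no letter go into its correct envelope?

The number of derangements of 6 is !6 = Σ_{k=0}^{6} (-1)^k·6!/k!
= 6! - 6!/1! + 6!/2! - 6!/3! + 6!/4! - 6!/5! + 6!/6!
= 720 - 720 + 360 - 120 + 30 - 6 + 1
= 265

265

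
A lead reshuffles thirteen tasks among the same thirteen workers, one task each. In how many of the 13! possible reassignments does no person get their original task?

The subfactorial !13 = [13!/e] (nearest integer).
13! = 6227020800, and 6227020800/e ≈ 2290792932.07, so !13 = 2290792932.

2290792932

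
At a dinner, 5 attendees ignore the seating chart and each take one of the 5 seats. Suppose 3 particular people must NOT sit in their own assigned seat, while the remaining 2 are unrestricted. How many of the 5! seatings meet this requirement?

64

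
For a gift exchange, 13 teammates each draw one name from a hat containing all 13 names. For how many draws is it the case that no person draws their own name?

!13 is the nearest integer to 13!/e.
13! = 6227020800, and 6227020800/e ≈ 2290792932.07, so !13 = 2290792932.

2290792932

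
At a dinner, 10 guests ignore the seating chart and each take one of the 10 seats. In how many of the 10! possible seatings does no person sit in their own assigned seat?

Recurrence: !10 = 10·!9 + (-1)^10.
!10 = 10·133496 + 1 = 1334961

1334961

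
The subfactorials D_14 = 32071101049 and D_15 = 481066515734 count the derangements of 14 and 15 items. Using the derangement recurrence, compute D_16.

7697064251745

D_16 = (16-1)·(D_15 + D_14) = 15·(481066515734 + 32071101049) = 15·513137616783 = 7697064251745.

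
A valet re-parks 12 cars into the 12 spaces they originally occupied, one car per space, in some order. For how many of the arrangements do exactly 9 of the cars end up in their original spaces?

440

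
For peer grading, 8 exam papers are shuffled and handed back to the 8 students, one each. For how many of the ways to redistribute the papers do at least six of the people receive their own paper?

Sum C(8,i)·!(8-i) for i = 6..8:
  i=6: C(8,6)·!2 = 28·1 = 28
  i=7: C(8,7)·!1 = 8·0 = 0
  i=8: C(8,8)·!0 = 1·1 = 1
Total = 29.

29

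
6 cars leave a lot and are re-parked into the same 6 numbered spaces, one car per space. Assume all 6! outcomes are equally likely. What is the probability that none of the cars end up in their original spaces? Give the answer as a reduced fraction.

53/144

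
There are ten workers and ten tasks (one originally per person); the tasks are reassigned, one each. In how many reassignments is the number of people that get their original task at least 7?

286

# with exactly i fixed is C(10,i)·!(10-i); sum over i=7..10:
  i=7: C(10,7)·!3 = 120·2 = 240
  i=8: C(10,8)·!2 = 45·1 = 45
  i=9: C(10,9)·!1 = 10·0 = 0
  i=10: C(10,10)·!0 = 1·1 = 1
Total = 286.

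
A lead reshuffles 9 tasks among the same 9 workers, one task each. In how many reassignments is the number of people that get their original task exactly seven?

36

Pick the 7 fixed positions: C(9,7) = 36 ways.
The remaining 2 must be deranged: !2 = 1.
Total: 36 × 1 = 36.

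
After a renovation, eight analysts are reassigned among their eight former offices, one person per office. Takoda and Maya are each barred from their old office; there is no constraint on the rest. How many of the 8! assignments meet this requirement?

30960

Inclusion-exclusion on the 2 forbidden self-matches:
Σ_{j=0}^{2} (-1)^j C(2,j)(8-j)!
= C(2,0)·8! - C(2,1)·7! + C(2,2)·6!
= 40320 - 10080 + 720
= 30960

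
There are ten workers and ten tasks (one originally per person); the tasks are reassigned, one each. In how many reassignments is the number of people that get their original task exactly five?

Pick the 5 fixed positions: C(10,5) = 252 ways.
The other 5 form a derangement: !5 = 44.
Total: 252 × 44 = 11088.

11088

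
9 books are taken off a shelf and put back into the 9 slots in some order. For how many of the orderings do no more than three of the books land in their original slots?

355997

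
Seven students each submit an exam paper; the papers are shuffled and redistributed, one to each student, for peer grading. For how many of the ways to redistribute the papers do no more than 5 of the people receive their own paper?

5039

# with exactly i fixed is C(7,i)·!(7-i); sum over i=0..5:
  i=0: C(7,0)·!7 = 1·1854 = 1854
  i=1: C(7,1)·!6 = 7·265 = 1855
  i=2: C(7,2)·!5 = 21·44 = 924
  i=3: C(7,3)·!4 = 35·9 = 315
  i=4: C(7,4)·!3 = 35·2 = 70
  i=5: C(7,5)·!2 = 21·1 = 21
Total = 5039.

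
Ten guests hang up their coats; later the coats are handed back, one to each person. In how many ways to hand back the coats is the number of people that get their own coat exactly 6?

1890

Choose which 6 of the 10 are fixed: C(10,6) = 210.
The remaining 4 must be deranged: !4 = 9.
Total: 210 × 9 = 1890.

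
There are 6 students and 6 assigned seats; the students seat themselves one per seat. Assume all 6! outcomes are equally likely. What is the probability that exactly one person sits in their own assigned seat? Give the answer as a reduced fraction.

Favorable outcomes: C(6,1)·!5 = 6·44 = 264.
Total outcomes: 6! = 720.
Probability = 264/720 = 11/30.

11/30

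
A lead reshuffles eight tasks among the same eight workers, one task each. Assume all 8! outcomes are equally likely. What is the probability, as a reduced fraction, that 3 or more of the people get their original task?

Favorable outcomes: Σ_{i≥3} C(8,i)·!(8-i) = 56·44 + 70·9 + 56·2 + 28·1 + 8·0 + 1·1 = 3235.
Total outcomes: 8! = 40320.
Probability = 3235/40320 = 647/8064.

647/8064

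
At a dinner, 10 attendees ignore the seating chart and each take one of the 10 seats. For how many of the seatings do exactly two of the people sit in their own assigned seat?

Pick the 2 fixed positions: C(10,2) = 45 ways.
The other 8 form a derangement: !8 = 14833.
Total: 45 × 14833 = 667485.

667485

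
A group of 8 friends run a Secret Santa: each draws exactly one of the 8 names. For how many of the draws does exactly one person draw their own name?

Choose which one of the 8 is fixed: C(8,1) = 8.
The remaining 7 must be deranged: !7 = 1854.
Total: 8 × 1854 = 14832.

14832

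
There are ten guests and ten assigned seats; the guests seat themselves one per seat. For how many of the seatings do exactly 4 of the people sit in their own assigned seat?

55650

Pick the 4 fixed positions: C(10,4) = 210 ways.
The remaining 6 must be deranged: !6 = 265.
Total: 210 × 265 = 55650.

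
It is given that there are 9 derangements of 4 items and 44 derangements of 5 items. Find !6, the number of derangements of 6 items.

265

!6 = (6-1)·(!5 + !4) = 5·(44 + 9) = 5·53 = 265.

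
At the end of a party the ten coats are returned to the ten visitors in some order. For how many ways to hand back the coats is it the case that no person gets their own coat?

1334961

Use !n = n·!(n-1) + (-1)^n.
!10 = 10·133496 + 1 = 1334961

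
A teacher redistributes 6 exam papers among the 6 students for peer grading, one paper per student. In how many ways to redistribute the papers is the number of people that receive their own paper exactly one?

Choose which one of the 6 is fixed: C(6,1) = 6.
The other 5 form a derangement: !5 = 44.
Total: 6 × 44 = 264.

264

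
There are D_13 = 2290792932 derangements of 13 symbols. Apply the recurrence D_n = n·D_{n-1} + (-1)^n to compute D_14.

D_14 = 14·2290792932 + 1 = 32071101049.

32071101049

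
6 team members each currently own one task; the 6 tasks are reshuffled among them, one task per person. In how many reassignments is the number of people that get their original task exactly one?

264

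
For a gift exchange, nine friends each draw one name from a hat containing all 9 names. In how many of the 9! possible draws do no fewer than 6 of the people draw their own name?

205

# with exactly i fixed is C(9,i)·!(9-i); sum over i=6..9:
  i=6: C(9,6)·!3 = 84·2 = 168
  i=7: C(9,7)·!2 = 36·1 = 36
  i=8: C(9,8)·!1 = 9·0 = 0
  i=9: C(9,9)·!0 = 1·1 = 1
Total = 205.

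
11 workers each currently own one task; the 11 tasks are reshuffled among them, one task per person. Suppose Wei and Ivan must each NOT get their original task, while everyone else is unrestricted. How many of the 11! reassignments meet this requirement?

Inclusion-exclusion on the 2 forbidden self-matches:
Σ_{j=0}^{2} (-1)^j C(2,j)(11-j)!
= C(2,0)·11! - C(2,1)·10! + C(2,2)·9!
= 39916800 - 7257600 + 362880
= 33022080

33022080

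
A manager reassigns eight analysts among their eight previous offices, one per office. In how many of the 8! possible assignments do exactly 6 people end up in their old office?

28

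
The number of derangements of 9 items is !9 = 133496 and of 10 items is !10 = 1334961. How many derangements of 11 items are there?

!11 = (11-1)·(!10 + !9) = 10·(1334961 + 133496) = 10·1468457 = 14684570.

14684570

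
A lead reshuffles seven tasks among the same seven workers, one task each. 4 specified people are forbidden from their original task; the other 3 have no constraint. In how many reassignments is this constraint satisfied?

2790

Inclusion-exclusion on the 4 forbidden self-matches:
Σ_{j=0}^{4} (-1)^j C(4,j)(7-j)!
= C(4,0)·7! - C(4,1)·6! + C(4,2)·5! - C(4,3)·4! + C(4,4)·3!
= 5040 - 2880 + 720 - 96 + 6
= 2790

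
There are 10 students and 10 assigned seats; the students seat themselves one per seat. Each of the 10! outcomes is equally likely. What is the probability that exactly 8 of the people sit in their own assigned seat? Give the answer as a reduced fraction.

Favorable outcomes: C(10,8)·!2 = 45·1 = 45.
Total outcomes: 10! = 3628800.
Probability = 45/3628800 = 1/80640.

1/80640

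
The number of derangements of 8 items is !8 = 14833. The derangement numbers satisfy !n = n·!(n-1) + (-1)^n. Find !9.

!9 = 9·14833 - 1 = 133496.

133496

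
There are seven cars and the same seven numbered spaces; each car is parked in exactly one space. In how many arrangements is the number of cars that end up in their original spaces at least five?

22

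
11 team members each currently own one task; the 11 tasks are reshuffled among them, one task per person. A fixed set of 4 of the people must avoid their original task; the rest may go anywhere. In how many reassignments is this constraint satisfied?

27422640

Inclusion-exclusion on the 4 forbidden self-matches:
Σ_{j=0}^{4} (-1)^j C(4,j)(11-j)!
= C(4,0)·11! - C(4,1)·10! + C(4,2)·9! - C(4,3)·8! + C(4,4)·7!
= 39916800 - 14515200 + 2177280 - 161280 + 5040
= 27422640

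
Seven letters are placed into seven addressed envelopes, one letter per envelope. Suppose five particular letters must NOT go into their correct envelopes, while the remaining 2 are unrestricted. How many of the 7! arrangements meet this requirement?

2428

Inclusion-exclusion on the 5 forbidden self-matches:
Σ_{j=0}^{5} (-1)^j C(5,j)(7-j)!
= C(5,0)·7! - C(5,1)·6! + C(5,2)·5! - C(5,3)·4! + C(5,4)·3! - C(5,5)·2!
= 5040 - 3600 + 1200 - 240 + 30 - 2
= 2428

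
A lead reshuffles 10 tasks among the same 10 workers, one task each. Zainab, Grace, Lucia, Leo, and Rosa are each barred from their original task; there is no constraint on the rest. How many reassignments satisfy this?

2170680

Inclusion-exclusion on the 5 forbidden self-matches:
Σ_{j=0}^{5} (-1)^j C(5,j)(10-j)!
= C(5,0)·10! - C(5,1)·9! + C(5,2)·8! - C(5,3)·7! + C(5,4)·6! - C(5,5)·5!
= 3628800 - 1814400 + 403200 - 50400 + 3600 - 120
= 2170680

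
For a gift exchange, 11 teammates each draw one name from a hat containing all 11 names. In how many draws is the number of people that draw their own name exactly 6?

Pick the 6 fixed positions: C(11,6) = 462 ways.
The other 5 form a derangement: !5 = 44.
Total: 462 × 44 = 20328.

20328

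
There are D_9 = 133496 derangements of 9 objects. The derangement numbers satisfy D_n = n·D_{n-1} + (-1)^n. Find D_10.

1334961

D_10 = 10·133496 + 1 = 1334961.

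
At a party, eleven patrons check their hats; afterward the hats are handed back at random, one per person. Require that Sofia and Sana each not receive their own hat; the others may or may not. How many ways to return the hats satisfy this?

33022080

Let A_j be the event that the j-th constrained one is fixed. By inclusion-exclusion over the 2 events:
Σ_{j=0}^{2} (-1)^j C(2,j)(11-j)!
= C(2,0)·11! - C(2,1)·10! + C(2,2)·9!
= 39916800 - 7257600 + 362880
= 33022080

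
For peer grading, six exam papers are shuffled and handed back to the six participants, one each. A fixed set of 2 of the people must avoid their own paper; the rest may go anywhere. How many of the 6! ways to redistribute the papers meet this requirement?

Let A_j be the event that the j-th constrained one is fixed. By inclusion-exclusion over the 2 events:
Σ_{j=0}^{2} (-1)^j C(2,j)(6-j)!
= C(2,0)·6! - C(2,1)·5! + C(2,2)·4!
= 720 - 240 + 24
= 504

504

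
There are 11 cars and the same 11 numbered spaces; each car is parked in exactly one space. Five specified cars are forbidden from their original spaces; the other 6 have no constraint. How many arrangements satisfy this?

25022880

Let A_j be the event that the j-th constrained one is fixed. By inclusion-exclusion over the 5 events:
Σ_{j=0}^{5} (-1)^j C(5,j)(11-j)!
= C(5,0)·11! - C(5,1)·10! + C(5,2)·9! - C(5,3)·8! + C(5,4)·7! - C(5,5)·6!
= 39916800 - 18144000 + 3628800 - 403200 + 25200 - 720
= 25022880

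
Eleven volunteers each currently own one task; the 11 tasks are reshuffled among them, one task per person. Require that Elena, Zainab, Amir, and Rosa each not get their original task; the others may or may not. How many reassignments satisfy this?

Let A_j be the event that the j-th constrained one is fixed. By inclusion-exclusion over the 4 events:
Σ_{j=0}^{4} (-1)^j C(4,j)(11-j)!
= C(4,0)·11! - C(4,1)·10! + C(4,2)·9! - C(4,3)·8! + C(4,4)·7!
= 39916800 - 14515200 + 2177280 - 161280 + 5040
= 27422640

27422640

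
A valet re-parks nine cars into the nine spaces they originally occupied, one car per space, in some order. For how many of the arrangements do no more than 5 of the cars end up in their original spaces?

362675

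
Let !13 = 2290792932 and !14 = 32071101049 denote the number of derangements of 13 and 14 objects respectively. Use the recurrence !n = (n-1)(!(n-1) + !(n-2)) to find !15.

!15 = (15-1)·(!14 + !13) = 14·(32071101049 + 2290792932) = 14·34361893981 = 481066515734.

481066515734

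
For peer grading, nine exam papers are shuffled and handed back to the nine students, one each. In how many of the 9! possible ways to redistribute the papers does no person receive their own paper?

133496

!9 = 9! · Σ_{k=0}^{9} (-1)^k/k!
= 9! - 9!/1! + 9!/2! - 9!/3! + 9!/4! - 9!/5! + 9!/6! - 9!/7! + 9!/8! - 9!/9!
= 362880 - 362880 + 181440 - 60480 + 15120 - 3024 + 504 - 72 + 9 - 1
= 133496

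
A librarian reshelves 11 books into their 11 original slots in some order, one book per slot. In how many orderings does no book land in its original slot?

Use !n = n·!(n-1) + (-1)^n.
!11 = 11·1334961 - 1 = 14684570

14684570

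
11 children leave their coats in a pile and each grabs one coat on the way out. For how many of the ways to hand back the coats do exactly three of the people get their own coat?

2447445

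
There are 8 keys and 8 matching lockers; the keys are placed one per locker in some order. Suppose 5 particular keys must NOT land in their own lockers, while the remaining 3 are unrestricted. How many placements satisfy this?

Inclusion-exclusion on the 5 forbidden self-matches:
Σ_{j=0}^{5} (-1)^j C(5,j)(8-j)!
= C(5,0)·8! - C(5,1)·7! + C(5,2)·6! - C(5,3)·5! + C(5,4)·4! - C(5,5)·3!
= 40320 - 25200 + 7200 - 1200 + 120 - 6
= 21234

21234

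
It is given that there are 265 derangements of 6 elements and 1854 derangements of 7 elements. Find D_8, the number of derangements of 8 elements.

14833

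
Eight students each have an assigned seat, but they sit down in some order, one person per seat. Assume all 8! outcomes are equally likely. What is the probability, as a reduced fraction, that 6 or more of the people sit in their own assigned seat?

29/40320

Favorable outcomes: Σ_{i≥6} C(8,i)·!(8-i) = 28·1 + 8·0 + 1·1 = 29.
Total outcomes: 8! = 40320.
Probability = 29/40320 = 29/40320.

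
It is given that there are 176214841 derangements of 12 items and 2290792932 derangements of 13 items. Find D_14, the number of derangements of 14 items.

32071101049

D_14 = (14-1)·(D_13 + D_12) = 13·(2290792932 + 176214841) = 13·2467007773 = 32071101049.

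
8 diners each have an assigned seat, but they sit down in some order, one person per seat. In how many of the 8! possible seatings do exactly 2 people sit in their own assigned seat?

Choose which 2 of the 8 are fixed: C(8,2) = 28.
The other 6 form a derangement: !6 = 265.
Total: 28 × 265 = 7420.

7420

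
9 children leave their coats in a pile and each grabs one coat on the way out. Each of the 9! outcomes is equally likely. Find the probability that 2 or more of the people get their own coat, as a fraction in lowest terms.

Favorable outcomes: Σ_{i≥2} C(9,i)·!(9-i) = 36·1854 + 84·265 + 126·44 + 126·9 + 84·2 + 36·1 + 9·0 + 1·1 = 95887.
Total outcomes: 9! = 362880.
Probability = 95887/362880 = 95887/362880.

95887/362880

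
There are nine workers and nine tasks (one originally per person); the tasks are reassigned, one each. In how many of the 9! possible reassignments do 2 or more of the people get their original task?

# with exactly i fixed is C(9,i)·!(9-i); sum over i=2..9:
  i=2: C(9,2)·!7 = 36·1854 = 66744
  i=3: C(9,3)·!6 = 84·265 = 22260
  i=4: C(9,4)·!5 = 126·44 = 5544
  i=5: C(9,5)·!4 = 126·9 = 1134
  i=6: C(9,6)·!3 = 84·2 = 168
  i=7: C(9,7)·!2 = 36·1 = 36
  i=8: C(9,8)·!1 = 9·0 = 0
  i=9: C(9,9)·!0 = 1·1 = 1
Total = 95887.

95887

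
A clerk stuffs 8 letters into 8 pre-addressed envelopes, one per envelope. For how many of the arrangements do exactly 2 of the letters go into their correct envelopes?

Pick the 2 fixed positions: C(8,2) = 28 ways.
The remaining 6 must be deranged: !6 = 265.
Total: 28 × 265 = 7420.

7420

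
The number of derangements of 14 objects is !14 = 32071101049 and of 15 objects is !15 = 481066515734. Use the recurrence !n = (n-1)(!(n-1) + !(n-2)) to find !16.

!16 = (16-1)·(!15 + !14) = 15·(481066515734 + 32071101049) = 15·513137616783 = 7697064251745.

7697064251745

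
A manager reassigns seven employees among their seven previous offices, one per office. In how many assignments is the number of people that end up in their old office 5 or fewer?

5039

# with exactly i fixed is C(7,i)·!(7-i); sum over i=0..5:
  i=0: C(7,0)·!7 = 1·1854 = 1854
  i=1: C(7,1)·!6 = 7·265 = 1855
  i=2: C(7,2)·!5 = 21·44 = 924
  i=3: C(7,3)·!4 = 35·9 = 315
  i=4: C(7,4)·!3 = 35·2 = 70
  i=5: C(7,5)·!2 = 21·1 = 21
Total = 5039.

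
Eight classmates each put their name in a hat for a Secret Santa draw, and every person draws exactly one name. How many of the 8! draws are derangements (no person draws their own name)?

Use !n = (n-1)(!(n-1) + !(n-2)).
!8 = 7·(1854 + 265) = 7·2119 = 14833

14833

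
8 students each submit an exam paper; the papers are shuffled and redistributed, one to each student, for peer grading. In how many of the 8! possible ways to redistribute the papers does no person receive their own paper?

The number of derangements of 8 is !8 = Σ_{k=0}^{8} (-1)^k·8!/k!
= 8! - 8!/1! + 8!/2! - 8!/3! + 8!/4! - 8!/5! + 8!/6! - 8!/7! + 8!/8!
= 40320 - 40320 + 20160 - 6720 + 1680 - 336 + 56 - 8 + 1
= 14833

14833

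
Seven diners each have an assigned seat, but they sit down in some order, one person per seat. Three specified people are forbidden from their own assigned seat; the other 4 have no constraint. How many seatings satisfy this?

3216

Inclusion-exclusion on the 3 forbidden self-matches:
Σ_{j=0}^{3} (-1)^j C(3,j)(7-j)!
= C(3,0)·7! - C(3,1)·6! + C(3,2)·5! - C(3,3)·4!
= 5040 - 2160 + 360 - 24
= 3216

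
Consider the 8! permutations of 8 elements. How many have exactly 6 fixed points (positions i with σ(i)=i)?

Pick the 6 fixed positions: C(8,6) = 28 ways.
The remaining 2 must be deranged: !2 = 1.
Total: 28 × 1 = 28.

28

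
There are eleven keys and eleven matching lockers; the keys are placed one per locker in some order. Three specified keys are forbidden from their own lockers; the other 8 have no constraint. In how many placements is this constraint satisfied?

30078720

Let A_j be the event that the j-th constrained one is fixed. By inclusion-exclusion over the 3 events:
Σ_{j=0}^{3} (-1)^j C(3,j)(11-j)!
= C(3,0)·11! - C(3,1)·10! + C(3,2)·9! - C(3,3)·8!
= 39916800 - 10886400 + 1088640 - 40320
= 30078720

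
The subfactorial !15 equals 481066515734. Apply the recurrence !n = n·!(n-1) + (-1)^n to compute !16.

!16 = 16·481066515734 + 1 = 7697064251745.

7697064251745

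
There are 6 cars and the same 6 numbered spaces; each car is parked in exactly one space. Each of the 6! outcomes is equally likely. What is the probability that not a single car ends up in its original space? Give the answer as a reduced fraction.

53/144

Favorable outcomes: !6 = 265.
Total outcomes: 6! = 720.
Probability = 265/720 = 53/144.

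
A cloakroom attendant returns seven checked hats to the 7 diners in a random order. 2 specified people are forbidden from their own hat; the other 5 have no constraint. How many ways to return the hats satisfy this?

3720

Let A_j be the event that the j-th constrained one is fixed. By inclusion-exclusion over the 2 events:
Σ_{j=0}^{2} (-1)^j C(2,j)(7-j)!
= C(2,0)·7! - C(2,1)·6! + C(2,2)·5!
= 5040 - 1440 + 120
= 3720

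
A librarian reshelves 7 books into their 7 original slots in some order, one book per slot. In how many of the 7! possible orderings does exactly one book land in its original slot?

1855

Pick the single fixed position: C(7,1) = 7 ways.
The remaining 6 must be deranged: !6 = 265.
Total: 7 × 265 = 1855.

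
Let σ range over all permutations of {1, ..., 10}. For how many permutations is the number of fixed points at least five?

# with exactly i fixed is C(10,i)·!(10-i); sum over i=5..10:
  i=5: C(10,5)·!5 = 252·44 = 11088
  i=6: C(10,6)·!4 = 210·9 = 1890
  i=7: C(10,7)·!3 = 120·2 = 240
  i=8: C(10,8)·!2 = 45·1 = 45
  i=9: C(10,9)·!1 = 10·0 = 0
  i=10: C(10,10)·!0 = 1·1 = 1
Total = 13264.

13264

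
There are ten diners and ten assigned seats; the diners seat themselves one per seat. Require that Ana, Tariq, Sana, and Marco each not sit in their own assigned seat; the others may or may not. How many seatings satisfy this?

2399760

Let A_j be the event that the j-th constrained one is fixed. By inclusion-exclusion over the 4 events:
Σ_{j=0}^{4} (-1)^j C(4,j)(10-j)!
= C(4,0)·10! - C(4,1)·9! + C(4,2)·8! - C(4,3)·7! + C(4,4)·6!
= 3628800 - 1451520 + 241920 - 20160 + 720
= 2399760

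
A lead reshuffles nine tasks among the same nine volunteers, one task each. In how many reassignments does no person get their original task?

133496

!9 = 9! · Σ_{k=0}^{9} (-1)^k/k!
= 9! - 9!/1! + 9!/2! - 9!/3! + 9!/4! - 9!/5! + 9!/6! - 9!/7! + 9!/8! - 9!/9!
= 362880 - 362880 + 181440 - 60480 + 15120 - 3024 + 504 - 72 + 9 - 1
= 133496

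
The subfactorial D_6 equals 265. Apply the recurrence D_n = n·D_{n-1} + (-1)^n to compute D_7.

1854

D_7 = 7·265 - 1 = 1854.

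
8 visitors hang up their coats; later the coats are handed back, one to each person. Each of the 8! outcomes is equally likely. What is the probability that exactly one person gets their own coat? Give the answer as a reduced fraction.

Favorable outcomes: C(8,1)·!7 = 8·1854 = 14832.
Total outcomes: 8! = 40320.
Probability = 14832/40320 = 103/280.

103/280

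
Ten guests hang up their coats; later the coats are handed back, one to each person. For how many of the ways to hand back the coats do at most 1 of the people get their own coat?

Sum C(10,i)·!(10-i) for i = 0..1:
  i=0: C(10,0)·!10 = 1·1334961 = 1334961
  i=1: C(10,1)·!9 = 10·133496 = 1334960
Total = 2669921.

2669921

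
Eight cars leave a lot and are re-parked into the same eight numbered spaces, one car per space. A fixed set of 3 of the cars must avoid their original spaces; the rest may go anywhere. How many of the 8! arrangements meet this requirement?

Inclusion-exclusion on the 3 forbidden self-matches:
Σ_{j=0}^{3} (-1)^j C(3,j)(8-j)!
= C(3,0)·8! - C(3,1)·7! + C(3,2)·6! - C(3,3)·5!
= 40320 - 15120 + 2160 - 120
= 27240

27240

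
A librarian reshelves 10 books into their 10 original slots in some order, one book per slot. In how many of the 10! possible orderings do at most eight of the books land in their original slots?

# with exactly i fixed is C(10,i)·!(10-i); sum over i=0..8:
  i=0: C(10,0)·!10 = 1·1334961 = 1334961
  i=1: C(10,1)·!9 = 10·133496 = 1334960
  i=2: C(10,2)·!8 = 45·14833 = 667485
  i=3: C(10,3)·!7 = 120·1854 = 222480
  i=4: C(10,4)·!6 = 210·265 = 55650
  i=5: C(10,5)·!5 = 252·44 = 11088
  i=6: C(10,6)·!4 = 210·9 = 1890
  i=7: C(10,7)·!3 = 120·2 = 240
  i=8: C(10,8)·!2 = 45·1 = 45
Total = 3628799.

3628799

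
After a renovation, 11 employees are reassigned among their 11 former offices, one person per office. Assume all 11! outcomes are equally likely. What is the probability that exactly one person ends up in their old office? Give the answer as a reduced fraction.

16481/44800

Favorable outcomes: C(11,1)·!10 = 11·1334961 = 14684571.
Total outcomes: 11! = 39916800.
Probability = 14684571/39916800 = 16481/44800.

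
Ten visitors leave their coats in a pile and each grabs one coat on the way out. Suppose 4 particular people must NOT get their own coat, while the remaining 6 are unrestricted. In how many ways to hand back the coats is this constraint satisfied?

2399760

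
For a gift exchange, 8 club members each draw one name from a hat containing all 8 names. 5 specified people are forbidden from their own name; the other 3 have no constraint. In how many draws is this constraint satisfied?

Inclusion-exclusion on the 5 forbidden self-matches:
Σ_{j=0}^{5} (-1)^j C(5,j)(8-j)!
= C(5,0)·8! - C(5,1)·7! + C(5,2)·6! - C(5,3)·5! + C(5,4)·4! - C(5,5)·3!
= 40320 - 25200 + 7200 - 1200 + 120 - 6
= 21234

21234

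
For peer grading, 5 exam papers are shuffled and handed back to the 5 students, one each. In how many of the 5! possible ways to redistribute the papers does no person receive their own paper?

Use !n = (n-1)(!(n-1) + !(n-2)).
!5 = 4·(9 + 2) = 4·11 = 44

44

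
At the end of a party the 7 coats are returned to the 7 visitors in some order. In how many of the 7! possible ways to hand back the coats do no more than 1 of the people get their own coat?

3709

Sum C(7,i)·!(7-i) for i = 0..1:
  i=0: C(7,0)·!7 = 1·1854 = 1854
  i=1: C(7,1)·!6 = 7·265 = 1855
Total = 3709.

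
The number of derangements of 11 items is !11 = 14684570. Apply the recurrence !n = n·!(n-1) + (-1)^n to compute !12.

176214841

!12 = 12·14684570 + 1 = 176214841.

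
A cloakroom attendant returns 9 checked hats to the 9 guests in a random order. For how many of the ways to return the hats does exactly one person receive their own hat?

Pick the single fixed position: C(9,1) = 9 ways.
The remaining 8 must be deranged: !8 = 14833.
Total: 9 × 14833 = 133497.

133497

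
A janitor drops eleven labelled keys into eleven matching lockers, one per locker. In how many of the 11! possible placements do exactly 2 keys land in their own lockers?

Pick the 2 fixed positions: C(11,2) = 55 ways.
The remaining 9 must be deranged: !9 = 133496.
Total: 55 × 133496 = 7342280.

7342280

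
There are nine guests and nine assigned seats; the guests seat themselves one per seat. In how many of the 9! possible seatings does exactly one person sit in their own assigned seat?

133497

Choose which one of the 9 is fixed: C(9,1) = 9.
The remaining 8 must be deranged: !8 = 14833.
Total: 9 × 14833 = 133497.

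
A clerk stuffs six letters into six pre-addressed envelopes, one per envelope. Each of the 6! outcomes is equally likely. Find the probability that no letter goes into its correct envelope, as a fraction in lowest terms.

53/144

Favorable outcomes: !6 = 265.
Total outcomes: 6! = 720.
Probability = 265/720 = 53/144.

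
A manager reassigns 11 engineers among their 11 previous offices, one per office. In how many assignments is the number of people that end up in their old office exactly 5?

Pick the 5 fixed positions: C(11,5) = 462 ways.
The other 6 form a derangement: !6 = 265.
Total: 462 × 265 = 122430.

122430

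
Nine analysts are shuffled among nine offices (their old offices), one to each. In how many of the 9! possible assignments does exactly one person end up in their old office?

133497

Pick the single fixed position: C(9,1) = 9 ways.
The other 8 form a derangement: !8 = 14833.
Total: 9 × 14833 = 133497.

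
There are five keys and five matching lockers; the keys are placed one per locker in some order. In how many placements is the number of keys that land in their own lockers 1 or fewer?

Sum C(5,i)·!(5-i) for i = 0..1:
  i=0: C(5,0)·!5 = 1·44 = 44
  i=1: C(5,1)·!4 = 5·9 = 45
Total = 89.

89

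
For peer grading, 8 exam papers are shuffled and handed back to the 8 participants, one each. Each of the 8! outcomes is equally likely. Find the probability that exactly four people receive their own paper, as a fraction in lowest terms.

1/64

Favorable outcomes: C(8,4)·!4 = 70·9 = 630.
Total outcomes: 8! = 40320.
Probability = 630/40320 = 1/64.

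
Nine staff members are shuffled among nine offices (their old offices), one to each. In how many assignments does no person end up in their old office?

Use !n = (n-1)(!(n-1) + !(n-2)).
!9 = 8·(14833 + 1854) = 8·16687 = 133496

133496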